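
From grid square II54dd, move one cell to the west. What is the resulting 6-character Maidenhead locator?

Longitude subsquare d = 3; −1 → 2 = c.
The latitude characters are unchanged.

II54cd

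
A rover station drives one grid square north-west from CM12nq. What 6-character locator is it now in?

Longitude subsquare n = 13; −1 → 12 = m.
Latitude subsquare q = 16; +1 → 17 = r.

CM12mr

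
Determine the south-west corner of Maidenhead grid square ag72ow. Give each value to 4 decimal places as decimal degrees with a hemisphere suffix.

Field A=0, G=6: +0·20° lon, +6·10° lat → SW at lon -180°, lat -30°.
Square 7, 2: +7·2° lon, +2·1° lat → SW at lon -166°, lat -28°.
Subsquare o=14, w=22: +14·0.0833333° lon, +22·0.0416667° lat → SW at lon -164.833°, lat -27.0833°.
latitude 27.0833° S, longitude 164.8333° W.

27.0833° S, 164.8333° W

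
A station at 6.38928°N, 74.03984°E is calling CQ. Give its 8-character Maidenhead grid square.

MJ76aj43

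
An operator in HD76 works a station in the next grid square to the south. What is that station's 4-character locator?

Latitude square 6; −1 → 5.
The longitude characters are unchanged.

HD75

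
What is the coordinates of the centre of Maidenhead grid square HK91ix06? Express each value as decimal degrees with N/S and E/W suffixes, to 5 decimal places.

11.98542° N, 21.32917° W

Field H=7, K=10: +7·20° lon, +10·10° lat → SW at lon -40°, lat 10°.
Square 9, 1: +9·2° lon, +1·1° lat → SW at lon -22°, lat 11°.
Subsquare i=8, x=23: +8·0.0833333° lon, +23·0.0416667° lat → SW at lon -21.3333°, lat 11.9583°.
Extended square 0, 6: +0·0.00833333° lon, +6·0.00416667° lat → SW at lon -21.3333°, lat 11.9833°.
Cell spans 0.00833333° lon × 0.00416667° lat. Centre is SW corner plus half of each.
latitude 11.98542° N, longitude 21.32917° W.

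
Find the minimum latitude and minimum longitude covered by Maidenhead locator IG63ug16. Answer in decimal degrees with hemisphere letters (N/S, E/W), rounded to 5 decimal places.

Field I=8, G=6: +8·20° lon, +6·10° lat → SW at lon -20°, lat -30°.
Square 6, 3: +6·2° lon, +3·1° lat → SW at lon -8°, lat -27°.
Subsquare u=20, g=6: +20·0.0833333° lon, +6·0.0416667° lat → SW at lon -6.33333°, lat -26.75°.
Extended square 1, 6: +1·0.00833333° lon, +6·0.00416667° lat → SW at lon -6.325°, lat -26.725°.
latitude 26.72500° S, longitude 6.32500° W.

26.72500° S, 6.32500° W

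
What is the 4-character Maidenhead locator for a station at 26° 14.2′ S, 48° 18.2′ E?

LG43

Add 180° to longitude and 90° to latitude: 228.30, 63.76.
Field: lon ⌊228.30/20⌋ = 11 → L; lat ⌊63.76/10⌋ = 6 → G.
Square: lon ⌊8.30/2⌋ = 4; lat ⌊3.76/1⌋ = 3.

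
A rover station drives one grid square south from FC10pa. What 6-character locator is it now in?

Latitude subsquare a = 0; −1 → -1, wraps to 23 = x, carry into square.
Latitude square 0; −1 → -1, wraps to 9, carry into field.
Latitude field C = 2; −1 → 1 = B.
The longitude characters are unchanged.

FB19px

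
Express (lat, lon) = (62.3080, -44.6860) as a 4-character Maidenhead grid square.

GP72

Add 180° to longitude and 90° to latitude: 135.31, 152.31.
Field: 135.31/20 → 6 → G, 152.31/10 → 15 → P; chars GP.
Square: 15.31/2 → 7, 2.31/1 → 2; chars 72.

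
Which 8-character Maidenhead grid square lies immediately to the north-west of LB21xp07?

LB21wp98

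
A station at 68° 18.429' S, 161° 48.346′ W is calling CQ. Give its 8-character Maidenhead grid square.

Add 180° to longitude and 90° to latitude: 18.19423, 21.69285.
Field (20°×10°, letters A–R): 18.19423/20 → 0 → A, 21.69285/10 → 2 → C; chars AC.
Square (2°×1°, digits 0–9): 18.19423/2 → 9, 1.69285/1 → 1; chars 91.
Subsquare (5′×2.5′, letters a–x): 0.19423/0.0833333 → 2 → c, 0.69285/0.0416667 → 16 → q; chars cq.
Extended square (30″×15″, digits 0–9): 0.02757/0.00833333 → 3, 0.02618/0.00416667 → 6; chars 36.

AC91cq36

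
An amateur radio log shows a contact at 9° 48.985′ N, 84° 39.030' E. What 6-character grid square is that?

NJ29ht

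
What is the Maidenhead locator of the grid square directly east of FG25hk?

Longitude subsquare h = 7; +1 → 8 = i.
The latitude characters are unchanged.

FG25ik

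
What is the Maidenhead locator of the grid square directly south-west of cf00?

Longitude square 0; −1 → -1, wraps to 9, carry into field.
Longitude field C = 2; −1 → 1 = B.
Latitude square 0; −1 → -1, wraps to 9, carry into field.
Latitude field F = 5; −1 → 4 = E.

BE99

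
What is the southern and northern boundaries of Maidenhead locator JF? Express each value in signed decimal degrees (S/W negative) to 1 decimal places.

Field J=9, F=5: +9·20° lon, +5·10° lat → SW at lon 0°, lat -40°.
Cell spans 20° lon × 10° lat.
south -40.0, north -30.0.

-40.0, -30.0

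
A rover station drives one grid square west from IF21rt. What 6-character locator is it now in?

IF21qt

Longitude subsquare r = 17; −1 → 16 = q.
The latitude characters are unchanged.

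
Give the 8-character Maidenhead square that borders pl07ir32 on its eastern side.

PL07ir42

Longitude extended square 3; +1 → 4.
The latitude characters are unchanged.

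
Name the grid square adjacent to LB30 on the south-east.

Longitude square 3; +1 → 4.
Latitude square 0; −1 → -1, wraps to 9, carry into field.
Latitude field B = 1; −1 → 0 = A.

LA49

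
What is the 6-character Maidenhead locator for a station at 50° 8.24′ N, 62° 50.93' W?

FO80nd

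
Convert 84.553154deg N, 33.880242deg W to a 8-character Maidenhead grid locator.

HR34bn42

Add 180° to longitude and 90° to latitude: 146.11976, 174.55315.
Field: 146.11976/20 → 7 → H, 174.55315/10 → 17 → R; chars HR.
Square: 6.11976/2 → 3, 4.55315/1 → 4; chars 34.
Subsquare: 0.11976/0.0833333 → 1 → b, 0.55315/0.0416667 → 13 → n; chars bn.
Extended square: 0.03642/0.00833333 → 4, 0.01149/0.00416667 → 2; chars 42.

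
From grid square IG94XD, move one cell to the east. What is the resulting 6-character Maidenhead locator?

JG04ad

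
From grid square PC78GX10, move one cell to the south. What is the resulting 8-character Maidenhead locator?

Latitude extended square 0; −1 → -1, wraps to 9, carry into subsquare.
Latitude subsquare x = 23; −1 → 22 = w.
The longitude characters are unchanged.

PC78gw19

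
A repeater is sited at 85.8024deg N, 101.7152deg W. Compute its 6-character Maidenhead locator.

DR95dt

Shift to the Maidenhead origin (180°W, 90°S): lon 78.2848, lat 175.8024.
Field: lon ⌊78.2848/20⌋ = 3 → D; lat ⌊175.8024/10⌋ = 17 → R.
Square: lon ⌊18.2848/2⌋ = 9; lat ⌊5.8024/1⌋ = 5.
Subsquare: lon ⌊0.2848/0.0833333⌋ = 3 → d; lat ⌊0.8024/0.0416667⌋ = 19 → t.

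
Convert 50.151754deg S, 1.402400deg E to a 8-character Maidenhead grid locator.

JD09qu83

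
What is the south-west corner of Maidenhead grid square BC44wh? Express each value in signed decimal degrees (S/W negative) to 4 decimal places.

-65.7083, -150.1667

Field B=1, C=2: +1·20° lon, +2·10° lat → SW at lon -160°, lat -70°.
Square 4, 4: +4·2° lon, +4·1° lat → SW at lon -152°, lat -66°.
Subsquare w=22, h=7: +22·0.0833333° lon, +7·0.0416667° lat → SW at lon -150.167°, lat -65.7083°.
latitude -65.7083, longitude -150.1667.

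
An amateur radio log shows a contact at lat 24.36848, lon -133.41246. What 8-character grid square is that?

CL34hi08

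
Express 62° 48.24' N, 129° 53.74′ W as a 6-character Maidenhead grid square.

CP52bt

Add 180° to longitude and 90° to latitude: 50.1043, 152.8040.
Field (20°×10°, letters A–R): 50.1043/20 → 2 → C, 152.8040/10 → 15 → P; chars CP.
Square (2°×1°, digits 0–9): 10.1043/2 → 5, 2.8040/1 → 2; chars 52.
Subsquare (5′×2.5′, letters a–x): 0.1043/0.0833333 → 1 → b, 0.8040/0.0416667 → 19 → t; chars bt.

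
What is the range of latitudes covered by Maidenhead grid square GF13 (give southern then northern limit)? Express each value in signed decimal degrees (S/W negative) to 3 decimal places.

-37.000, -36.000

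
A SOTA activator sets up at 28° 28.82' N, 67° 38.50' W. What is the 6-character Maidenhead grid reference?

Offset from 180°W / 90°S: lon 112.3583°, lat 118.4803°.
Field (20°×10°, letters A–R): 112.3583/20 → 5 → F, 118.4803/10 → 11 → L; chars FL.
Square (2°×1°, digits 0–9): 12.3583/2 → 6, 8.4803/1 → 8; chars 68.
Subsquare (5′×2.5′, letters a–x): 0.3583/0.0833333 → 4 → e, 0.4803/0.0416667 → 11 → l; chars el.

FL68el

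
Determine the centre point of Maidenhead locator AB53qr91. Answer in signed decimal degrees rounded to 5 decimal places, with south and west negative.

Field A=0, B=1: +0·20° lon, +1·10° lat → SW at lon -180°, lat -80°.
Square 5, 3: +5·2° lon, +3·1° lat → SW at lon -170°, lat -77°.
Subsquare q=16, r=17: +16·0.0833333° lon, +17·0.0416667° lat → SW at lon -168.667°, lat -76.2917°.
Extended square 9, 1: +9·0.00833333° lon, +1·0.00416667° lat → SW at lon -168.592°, lat -76.2875°.
Cell spans 0.00833333° lon × 0.00416667° lat. Centre is SW corner plus half of each.
latitude -76.28542, longitude -168.58750.

-76.28542, -168.58750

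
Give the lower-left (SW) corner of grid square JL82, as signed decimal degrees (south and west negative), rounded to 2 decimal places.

22.00, 16.00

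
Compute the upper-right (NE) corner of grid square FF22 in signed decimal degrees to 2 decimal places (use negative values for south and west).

Field F=5, F=5: +5·20° lon, +5·10° lat → SW at lon -80°, lat -40°.
Square 2, 2: +2·2° lon, +2·1° lat → SW at lon -76°, lat -38°.
Cell spans 2° lon × 1° lat. NE corner is SW corner plus one full cell.
latitude -37.00, longitude -74.00.

-37.00, -74.00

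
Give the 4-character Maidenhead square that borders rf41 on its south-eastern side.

Longitude square 4; +1 → 5.
Latitude square 1; −1 → 0.

RF50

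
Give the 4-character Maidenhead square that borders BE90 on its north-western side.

BE81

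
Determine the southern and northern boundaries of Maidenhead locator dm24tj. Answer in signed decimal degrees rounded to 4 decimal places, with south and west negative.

Field D=3, M=12: +3·20° lon, +12·10° lat → SW at lon -120°, lat 30°.
Square 2, 4: +2·2° lon, +4·1° lat → SW at lon -116°, lat 34°.
Subsquare t=19, j=9: +19·0.0833333° lon, +9·0.0416667° lat → SW at lon -114.417°, lat 34.375°.
Cell spans 0.0833333° lon × 0.0416667° lat.
south 34.3750, north 34.4167.

34.3750, 34.4167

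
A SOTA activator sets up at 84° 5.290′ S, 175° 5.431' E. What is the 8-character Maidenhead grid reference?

Offset from 180°W / 90°S: lon 355.09052°, lat 5.91183°.
Field (20°×10°, letters A–R): 355.09052/20 → 17 → R, 5.91183/10 → 0 → A; chars RA.
Square (2°×1°, digits 0–9): 15.09052/2 → 7, 5.91183/1 → 5; chars 75.
Subsquare (5′×2.5′, letters a–x): 1.09052/0.0833333 → 13 → n, 0.91183/0.0416667 → 21 → v; chars nv.
Extended square (30″×15″, digits 0–9): 0.00718/0.00833333 → 0, 0.03683/0.00416667 → 8; chars 08.

RA75nv08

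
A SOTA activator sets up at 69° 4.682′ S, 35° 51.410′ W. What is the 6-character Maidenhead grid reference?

HC20bw

Add 180° to longitude and 90° to latitude: 144.1432, 20.9220.
Field (20°×10°, letters A–R): 144.1432/20 → 7 → H, 20.9220/10 → 2 → C; chars HC.
Square (2°×1°, digits 0–9): 4.1432/2 → 2, 0.9220/1 → 0; chars 20.
Subsquare (5′×2.5′, letters a–x): 0.1432/0.0833333 → 1 → b, 0.9220/0.0416667 → 22 → w; chars bw.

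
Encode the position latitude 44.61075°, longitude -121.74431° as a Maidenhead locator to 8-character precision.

Add 180° to longitude and 90° to latitude: 58.25569, 134.61075.
Field (20°×10°, letters A–R): 58.25569/20 → 2 → C, 134.61075/10 → 13 → N; chars CN.
Square (2°×1°, digits 0–9): 18.25569/2 → 9, 4.61075/1 → 4; chars 94.
Subsquare (5′×2.5′, letters a–x): 0.25569/0.0833333 → 3 → d, 0.61075/0.0416667 → 14 → o; chars do.
Extended square (30″×15″, digits 0–9): 0.00569/0.00833333 → 0, 0.02742/0.00416667 → 6; chars 06.

CN94do06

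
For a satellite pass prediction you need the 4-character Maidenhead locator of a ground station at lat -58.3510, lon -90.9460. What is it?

ED41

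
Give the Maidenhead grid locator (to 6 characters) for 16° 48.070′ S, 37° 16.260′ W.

Shift to the Maidenhead origin (180°W, 90°S): lon 142.7290, lat 73.1988.
Field: lon ⌊142.7290/20⌋ = 7 → H; lat ⌊73.1988/10⌋ = 7 → H.
Square: lon ⌊2.7290/2⌋ = 1; lat ⌊3.1988/1⌋ = 3.
Subsquare: lon ⌊0.7290/0.0833333⌋ = 8 → i; lat ⌊0.1988/0.0416667⌋ = 4 → e.

HH13ie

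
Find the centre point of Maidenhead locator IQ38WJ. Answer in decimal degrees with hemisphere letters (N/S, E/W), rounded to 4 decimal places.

78.3958° N, 12.1250° W

Field I=8, Q=16: +8·20° lon, +16·10° lat → SW at lon -20°, lat 70°.
Square 3, 8: +3·2° lon, +8·1° lat → SW at lon -14°, lat 78°.
Subsquare w=22, j=9: +22·0.0833333° lon, +9·0.0416667° lat → SW at lon -12.1667°, lat 78.375°.
Cell spans 0.0833333° lon × 0.0416667° lat. Centre is SW corner plus half of each.
latitude 78.3958° N, longitude 12.1250° W.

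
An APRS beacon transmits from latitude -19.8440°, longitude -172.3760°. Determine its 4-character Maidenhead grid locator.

AH30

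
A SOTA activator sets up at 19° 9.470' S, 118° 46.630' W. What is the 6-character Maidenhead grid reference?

Offset from 180°W / 90°S: lon 61.2228°, lat 70.8422°.
Field: lon ⌊61.2228/20⌋ = 3 → D; lat ⌊70.8422/10⌋ = 7 → H.
Square: lon ⌊1.2228/2⌋ = 0; lat ⌊0.8422/1⌋ = 0.
Subsquare: lon ⌊1.2228/0.0833333⌋ = 14 → o; lat ⌊0.8422/0.0416667⌋ = 20 → u.

DH00ou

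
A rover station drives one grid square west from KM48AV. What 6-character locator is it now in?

Longitude subsquare a = 0; −1 → -1, wraps to 23 = x, carry into square.
Longitude square 4; −1 → 3.
The latitude characters are unchanged.

KM38xv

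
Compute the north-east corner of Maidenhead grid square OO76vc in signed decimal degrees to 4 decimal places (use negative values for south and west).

56.1250, 115.8333

Field O=14, O=14: +14·20° lon, +14·10° lat → SW at lon 100°, lat 50°.
Square 7, 6: +7·2° lon, +6·1° lat → SW at lon 114°, lat 56°.
Subsquare v=21, c=2: +21·0.0833333° lon, +2·0.0416667° lat → SW at lon 115.75°, lat 56.0833°.
Cell spans 0.0833333° lon × 0.0416667° lat. NE corner is SW corner plus one full cell.
latitude 56.1250, longitude 115.8333.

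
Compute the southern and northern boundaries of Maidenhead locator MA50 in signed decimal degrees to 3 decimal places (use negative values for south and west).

Field M=12, A=0: +12·20° lon, +0·10° lat → SW at lon 60°, lat -90°.
Square 5, 0: +5·2° lon, +0·1° lat → SW at lon 70°, lat -90°.
Cell spans 2° lon × 1° lat.
south -90.000, north -89.000.

-90.000, -89.000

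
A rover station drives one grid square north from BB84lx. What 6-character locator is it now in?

Latitude subsquare x = 23; +1 → 24, wraps to 0 = a, carry into square.
Latitude square 4; +1 → 5.
The longitude characters are unchanged.

BB85la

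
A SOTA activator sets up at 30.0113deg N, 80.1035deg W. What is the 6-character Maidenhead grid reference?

EM90wa

Offset from 180°W / 90°S: lon 99.8965°, lat 120.0113°.
Field (20°×10°, letters A–R): 99.8965/20 → 4 → E, 120.0113/10 → 12 → M; chars EM.
Square (2°×1°, digits 0–9): 19.8965/2 → 9, 0.0113/1 → 0; chars 90.
Subsquare (5′×2.5′, letters a–x): 1.8965/0.0833333 → 22 → w, 0.0113/0.0416667 → 0 → a; chars wa.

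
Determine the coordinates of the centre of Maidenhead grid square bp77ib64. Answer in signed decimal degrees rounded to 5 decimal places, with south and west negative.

Field B=1, P=15: +1·20° lon, +15·10° lat → SW at lon -160°, lat 60°.
Square 7, 7: +7·2° lon, +7·1° lat → SW at lon -146°, lat 67°.
Subsquare i=8, b=1: +8·0.0833333° lon, +1·0.0416667° lat → SW at lon -145.333°, lat 67.0417°.
Extended square 6, 4: +6·0.00833333° lon, +4·0.00416667° lat → SW at lon -145.283°, lat 67.0583°.
Cell spans 0.00833333° lon × 0.00416667° lat. Centre is SW corner plus half of each.
latitude 67.06042, longitude -145.27917.

67.06042, -145.27917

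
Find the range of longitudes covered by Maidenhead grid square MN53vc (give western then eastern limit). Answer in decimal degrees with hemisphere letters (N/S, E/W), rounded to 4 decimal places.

71.7500° E, 71.8333° E

Field M=12, N=13: +12·20° lon, +13·10° lat → SW at lon 60°, lat 40°.
Square 5, 3: +5·2° lon, +3·1° lat → SW at lon 70°, lat 43°.
Subsquare v=21, c=2: +21·0.0833333° lon, +2·0.0416667° lat → SW at lon 71.75°, lat 43.0833°.
Cell spans 0.0833333° lon × 0.0416667° lat.
west 71.7500° E, east 71.8333° E.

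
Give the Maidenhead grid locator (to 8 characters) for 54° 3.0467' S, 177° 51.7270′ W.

AD15bw67

Add 180° to longitude and 90° to latitude: 2.13788, 35.94922.
Field (20°×10°, letters A–R): 2.13788/20 → 0 → A, 35.94922/10 → 3 → D; chars AD.
Square (2°×1°, digits 0–9): 2.13788/2 → 1, 5.94922/1 → 5; chars 15.
Subsquare (5′×2.5′, letters a–x): 0.13788/0.0833333 → 1 → b, 0.94922/0.0416667 → 22 → w; chars bw.
Extended square (30″×15″, digits 0–9): 0.05455/0.00833333 → 6, 0.03255/0.00416667 → 7; chars 67.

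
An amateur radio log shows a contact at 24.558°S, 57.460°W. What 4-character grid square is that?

GG15

Offset from 180°W / 90°S: lon 122.54°, lat 65.44°.
Field: lon ⌊122.54/20⌋ = 6 → G; lat ⌊65.44/10⌋ = 6 → G.
Square: lon ⌊2.54/2⌋ = 1; lat ⌊5.44/1⌋ = 5.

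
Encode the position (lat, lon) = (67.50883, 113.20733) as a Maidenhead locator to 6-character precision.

Shift to the Maidenhead origin (180°W, 90°S): lon 293.2073, lat 157.5088.
Field: lon ⌊293.2073/20⌋ = 14 → O; lat ⌊157.5088/10⌋ = 15 → P.
Square: lon ⌊13.2073/2⌋ = 6; lat ⌊7.5088/1⌋ = 7.
Subsquare: lon ⌊1.2073/0.0833333⌋ = 14 → o; lat ⌊0.5088/0.0416667⌋ = 12 → m.

OP67om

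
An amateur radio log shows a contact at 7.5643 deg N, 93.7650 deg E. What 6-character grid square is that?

NJ67vn

Shift to the Maidenhead origin (180°W, 90°S): lon 273.7650, lat 97.5643.
Field: lon ⌊273.7650/20⌋ = 13 → N; lat ⌊97.5643/10⌋ = 9 → J.
Square: lon ⌊13.7650/2⌋ = 6; lat ⌊7.5643/1⌋ = 7.
Subsquare: lon ⌊1.7650/0.0833333⌋ = 21 → v; lat ⌊0.5643/0.0416667⌋ = 13 → n.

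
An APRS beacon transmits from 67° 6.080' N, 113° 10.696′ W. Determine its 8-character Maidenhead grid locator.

DP37jc84

Add 180° to longitude and 90° to latitude: 66.82173, 157.10133.
Field (20°×10°, letters A–R): 66.82173/20 → 3 → D, 157.10133/10 → 15 → P; chars DP.
Square (2°×1°, digits 0–9): 6.82173/2 → 3, 7.10133/1 → 7; chars 37.
Subsquare (5′×2.5′, letters a–x): 0.82173/0.0833333 → 9 → j, 0.10133/0.0416667 → 2 → c; chars jc.
Extended square (30″×15″, digits 0–9): 0.07173/0.00833333 → 8, 0.01800/0.00416667 → 4; chars 84.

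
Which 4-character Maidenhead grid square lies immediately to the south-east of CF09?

Longitude square 0; +1 → 1.
Latitude square 9; −1 → 8.

CF18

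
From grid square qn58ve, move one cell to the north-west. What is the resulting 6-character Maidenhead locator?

QN58uf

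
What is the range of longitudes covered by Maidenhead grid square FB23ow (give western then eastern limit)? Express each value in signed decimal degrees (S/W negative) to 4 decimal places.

-74.8333, -74.7500

Field F=5, B=1: +5·20° lon, +1·10° lat → SW at lon -80°, lat -80°.
Square 2, 3: +2·2° lon, +3·1° lat → SW at lon -76°, lat -77°.
Subsquare o=14, w=22: +14·0.0833333° lon, +22·0.0416667° lat → SW at lon -74.8333°, lat -76.0833°.
Cell spans 0.0833333° lon × 0.0416667° lat.
west -74.8333, east -74.7500.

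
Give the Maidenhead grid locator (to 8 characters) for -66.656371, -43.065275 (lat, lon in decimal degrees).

GC83li22

Shift to the Maidenhead origin (180°W, 90°S): lon 136.93473, lat 23.34363.
Field: 136.93473/20 → 6 → G, 23.34363/10 → 2 → C; chars GC.
Square: 16.93473/2 → 8, 3.34363/1 → 3; chars 83.
Subsquare: 0.93473/0.0833333 → 11 → l, 0.34363/0.0416667 → 8 → i; chars li.
Extended square: 0.01806/0.00833333 → 2, 0.01030/0.00416667 → 2; chars 22.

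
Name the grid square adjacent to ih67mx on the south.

IH67mw

Latitude subsquare x = 23; −1 → 22 = w.
The longitude characters are unchanged.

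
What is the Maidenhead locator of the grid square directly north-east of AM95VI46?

AM95vi57

Longitude extended square 4; +1 → 5.
Latitude extended square 6; +1 → 7.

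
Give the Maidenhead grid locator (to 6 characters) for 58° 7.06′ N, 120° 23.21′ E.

PO08ec

Shift to the Maidenhead origin (180°W, 90°S): lon 300.3868, lat 148.1177.
Field (20°×10°, letters A–R): 300.3868/20 → 15 → P, 148.1177/10 → 14 → O; chars PO.
Square (2°×1°, digits 0–9): 0.3868/2 → 0, 8.1177/1 → 8; chars 08.
Subsquare (5′×2.5′, letters a–x): 0.3868/0.0833333 → 4 → e, 0.1177/0.0416667 → 2 → c; chars ec.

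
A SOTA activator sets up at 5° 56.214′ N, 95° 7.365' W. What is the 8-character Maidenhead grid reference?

EJ25kw54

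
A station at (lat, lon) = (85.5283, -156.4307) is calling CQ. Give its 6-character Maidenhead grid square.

Add 180° to longitude and 90° to latitude: 23.5693, 175.5283.
Field (20°×10°, letters A–R): lon ⌊23.5693/20⌋ = 1 → B; lat ⌊175.5283/10⌋ = 17 → R.
Square (2°×1°, digits 0–9): lon ⌊3.5693/2⌋ = 1; lat ⌊5.5283/1⌋ = 5.
Subsquare (5′×2.5′, letters a–x): lon ⌊1.5693/0.0833333⌋ = 18 → s; lat ⌊0.5283/0.0416667⌋ = 12 → m.

BR15sm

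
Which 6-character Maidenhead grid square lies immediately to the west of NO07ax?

Longitude subsquare a = 0; −1 → -1, wraps to 23 = x, carry into square.
Longitude square 0; −1 → -1, wraps to 9, carry into field.
Longitude field N = 13; −1 → 12 = M.
The latitude characters are unchanged.

MO97xx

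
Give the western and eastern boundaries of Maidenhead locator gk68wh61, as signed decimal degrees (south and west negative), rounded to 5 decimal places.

-46.11667, -46.10833

Field G=6, K=10: +6·20° lon, +10·10° lat → SW at lon -60°, lat 10°.
Square 6, 8: +6·2° lon, +8·1° lat → SW at lon -48°, lat 18°.
Subsquare w=22, h=7: +22·0.0833333° lon, +7·0.0416667° lat → SW at lon -46.1667°, lat 18.2917°.
Extended square 6, 1: +6·0.00833333° lon, +1·0.00416667° lat → SW at lon -46.1167°, lat 18.2958°.
Cell spans 0.00833333° lon × 0.00416667° lat.
west -46.11667, east -46.10833.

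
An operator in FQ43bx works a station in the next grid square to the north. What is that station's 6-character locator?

Latitude subsquare x = 23; +1 → 24, wraps to 0 = a, carry into square.
Latitude square 3; +1 → 4.
The longitude characters are unchanged.

FQ44ba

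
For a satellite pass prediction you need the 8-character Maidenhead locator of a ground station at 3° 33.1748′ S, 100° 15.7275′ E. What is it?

OI06dk17

Shift to the Maidenhead origin (180°W, 90°S): lon 280.26212, lat 86.44709.
Field: lon ⌊280.26212/20⌋ = 14 → O; lat ⌊86.44709/10⌋ = 8 → I.
Square: lon ⌊0.26212/2⌋ = 0; lat ⌊6.44709/1⌋ = 6.
Subsquare: lon ⌊0.26212/0.0833333⌋ = 3 → d; lat ⌊0.44709/0.0416667⌋ = 10 → k.
Extended square: lon ⌊0.01212/0.00833333⌋ = 1; lat ⌊0.03042/0.00416667⌋ = 7.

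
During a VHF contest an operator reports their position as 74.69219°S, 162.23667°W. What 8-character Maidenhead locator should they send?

AB85vh13

Offset from 180°W / 90°S: lon 17.76333°, lat 15.30781°.
Field: lon ⌊17.76333/20⌋ = 0 → A; lat ⌊15.30781/10⌋ = 1 → B.
Square: lon ⌊17.76333/2⌋ = 8; lat ⌊5.30781/1⌋ = 5.
Subsquare: lon ⌊1.76333/0.0833333⌋ = 21 → v; lat ⌊0.30781/0.0416667⌋ = 7 → h.
Extended square: lon ⌊0.01333/0.00833333⌋ = 1; lat ⌊0.01614/0.00416667⌋ = 3.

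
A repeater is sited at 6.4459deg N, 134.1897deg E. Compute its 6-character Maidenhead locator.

Offset from 180°W / 90°S: lon 314.1897°, lat 96.4459°.
Field: lon ⌊314.1897/20⌋ = 15 → P; lat ⌊96.4459/10⌋ = 9 → J.
Square: lon ⌊14.1897/2⌋ = 7; lat ⌊6.4459/1⌋ = 6.
Subsquare: lon ⌊0.1897/0.0833333⌋ = 2 → c; lat ⌊0.4459/0.0416667⌋ = 10 → k.

PJ76ck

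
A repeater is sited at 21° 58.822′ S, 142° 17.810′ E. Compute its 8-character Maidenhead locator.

Offset from 180°W / 90°S: lon 322.29683°, lat 68.01963°.
Field (20°×10°, letters A–R): lon ⌊322.29683/20⌋ = 16 → Q; lat ⌊68.01963/10⌋ = 6 → G.
Square (2°×1°, digits 0–9): lon ⌊2.29683/2⌋ = 1; lat ⌊8.01963/1⌋ = 8.
Subsquare (5′×2.5′, letters a–x): lon ⌊0.29683/0.0833333⌋ = 3 → d; lat ⌊0.01963/0.0416667⌋ = 0 → a.
Extended square (30″×15″, digits 0–9): lon ⌊0.04683/0.00833333⌋ = 5; lat ⌊0.01963/0.00416667⌋ = 4.

QG18da54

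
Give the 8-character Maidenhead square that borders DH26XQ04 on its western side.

Longitude extended square 0; −1 → -1, wraps to 9, carry into subsquare.
Longitude subsquare x = 23; −1 → 22 = w.
The latitude characters are unchanged.

DH26wq94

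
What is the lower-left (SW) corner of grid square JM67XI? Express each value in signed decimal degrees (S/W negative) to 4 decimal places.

37.3333, 13.9167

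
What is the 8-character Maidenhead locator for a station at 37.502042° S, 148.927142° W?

BF52ml89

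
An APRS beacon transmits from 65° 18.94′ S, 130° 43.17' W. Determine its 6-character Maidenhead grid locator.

Shift to the Maidenhead origin (180°W, 90°S): lon 49.2805, lat 24.6843.
Field: 49.2805/20 → 2 → C, 24.6843/10 → 2 → C; chars CC.
Square: 9.2805/2 → 4, 4.6843/1 → 4; chars 44.
Subsquare: 1.2805/0.0833333 → 15 → p, 0.6843/0.0416667 → 16 → q; chars pq.

CC44pq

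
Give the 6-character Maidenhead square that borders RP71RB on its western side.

RP71qb

Longitude subsquare r = 17; −1 → 16 = q.
The latitude characters are unchanged.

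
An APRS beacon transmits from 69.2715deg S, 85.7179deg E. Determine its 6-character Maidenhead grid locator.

NC20ur

Offset from 180°W / 90°S: lon 265.7179°, lat 20.7285°.
Field: lon ⌊265.7179/20⌋ = 13 → N; lat ⌊20.7285/10⌋ = 2 → C.
Square: lon ⌊5.7179/2⌋ = 2; lat ⌊0.7285/1⌋ = 0.
Subsquare: lon ⌊1.7179/0.0833333⌋ = 20 → u; lat ⌊0.7285/0.0416667⌋ = 17 → r.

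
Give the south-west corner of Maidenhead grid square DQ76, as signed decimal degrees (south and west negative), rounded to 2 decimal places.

Field D=3, Q=16: +3·20° lon, +16·10° lat → SW at lon -120°, lat 70°.
Square 7, 6: +7·2° lon, +6·1° lat → SW at lon -106°, lat 76°.
latitude 76.00, longitude -106.00.

76.00, -106.00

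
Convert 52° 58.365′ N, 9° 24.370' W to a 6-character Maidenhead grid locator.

IO52hx

Offset from 180°W / 90°S: lon 170.5938°, lat 142.9727°.
Field (20°×10°, letters A–R): 170.5938/20 → 8 → I, 142.9727/10 → 14 → O; chars IO.
Square (2°×1°, digits 0–9): 10.5938/2 → 5, 2.9727/1 → 2; chars 52.
Subsquare (5′×2.5′, letters a–x): 0.5938/0.0833333 → 7 → h, 0.9727/0.0416667 → 23 → x; chars hx.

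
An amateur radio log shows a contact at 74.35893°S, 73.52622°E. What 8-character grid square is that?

MB65sp33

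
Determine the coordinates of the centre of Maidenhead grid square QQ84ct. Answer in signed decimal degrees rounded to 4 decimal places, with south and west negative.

74.8125, 156.2083

Field Q=16, Q=16: +16·20° lon, +16·10° lat → SW at lon 140°, lat 70°.
Square 8, 4: +8·2° lon, +4·1° lat → SW at lon 156°, lat 74°.
Subsquare c=2, t=19: +2·0.0833333° lon, +19·0.0416667° lat → SW at lon 156.167°, lat 74.7917°.
Cell spans 0.0833333° lon × 0.0416667° lat. Centre is SW corner plus half of each.
latitude 74.8125, longitude 156.2083.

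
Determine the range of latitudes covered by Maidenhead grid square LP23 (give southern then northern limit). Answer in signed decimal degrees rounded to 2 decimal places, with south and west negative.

63.00, 64.00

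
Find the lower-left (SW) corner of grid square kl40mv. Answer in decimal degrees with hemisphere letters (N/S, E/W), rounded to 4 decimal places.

20.8750° N, 29.0000° E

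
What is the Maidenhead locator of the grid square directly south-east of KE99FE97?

KE99ge06

Longitude extended square 9; +1 → 10, wraps to 0, carry into subsquare.
Longitude subsquare f = 5; +1 → 6 = g.
Latitude extended square 7; −1 → 6.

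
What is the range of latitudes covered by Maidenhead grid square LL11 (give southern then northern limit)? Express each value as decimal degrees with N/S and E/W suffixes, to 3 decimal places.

21.000° N, 22.000° N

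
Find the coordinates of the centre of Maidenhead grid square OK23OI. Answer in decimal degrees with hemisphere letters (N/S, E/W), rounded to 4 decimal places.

Field O=14, K=10: +14·20° lon, +10·10° lat → SW at lon 100°, lat 10°.
Square 2, 3: +2·2° lon, +3·1° lat → SW at lon 104°, lat 13°.
Subsquare o=14, i=8: +14·0.0833333° lon, +8·0.0416667° lat → SW at lon 105.167°, lat 13.3333°.
Cell spans 0.0833333° lon × 0.0416667° lat. Centre is SW corner plus half of each.
latitude 13.3542° N, longitude 105.2083° E.

13.3542° N, 105.2083° E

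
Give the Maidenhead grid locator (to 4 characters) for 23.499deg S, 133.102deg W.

CG36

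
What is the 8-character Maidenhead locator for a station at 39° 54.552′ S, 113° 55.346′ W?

DF30ac91

Offset from 180°W / 90°S: lon 66.07757°, lat 50.09080°.
Field: 66.07757/20 → 3 → D, 50.09080/10 → 5 → F; chars DF.
Square: 6.07757/2 → 3, 0.09080/1 → 0; chars 30.
Subsquare: 0.07757/0.0833333 → 0 → a, 0.09080/0.0416667 → 2 → c; chars ac.
Extended square: 0.07757/0.00833333 → 9, 0.00747/0.00416667 → 1; chars 91.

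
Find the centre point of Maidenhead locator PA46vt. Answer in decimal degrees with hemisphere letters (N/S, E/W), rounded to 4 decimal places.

83.1875° S, 129.7917° E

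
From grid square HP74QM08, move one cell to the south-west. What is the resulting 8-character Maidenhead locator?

Longitude extended square 0; −1 → -1, wraps to 9, carry into subsquare.
Longitude subsquare q = 16; −1 → 15 = p.
Latitude extended square 8; −1 → 7.

HP74pm97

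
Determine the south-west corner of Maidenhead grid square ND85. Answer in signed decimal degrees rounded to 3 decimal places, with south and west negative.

-55.000, 96.000

Field N=13, D=3: +13·20° lon, +3·10° lat → SW at lon 80°, lat -60°.
Square 8, 5: +8·2° lon, +5·1° lat → SW at lon 96°, lat -55°.
latitude -55.000, longitude 96.000.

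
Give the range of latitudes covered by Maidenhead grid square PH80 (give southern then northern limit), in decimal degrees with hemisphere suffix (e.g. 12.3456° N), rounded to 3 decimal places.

Field P=15, H=7: +15·20° lon, +7·10° lat → SW at lon 120°, lat -20°.
Square 8, 0: +8·2° lon, +0·1° lat → SW at lon 136°, lat -20°.
Cell spans 2° lon × 1° lat.
south 20.000° S, north 19.000° S.

20.000° S, 19.000° S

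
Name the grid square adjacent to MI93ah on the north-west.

Longitude subsquare a = 0; −1 → -1, wraps to 23 = x, carry into square.
Longitude square 9; −1 → 8.
Latitude subsquare h = 7; +1 → 8 = i.

MI83xi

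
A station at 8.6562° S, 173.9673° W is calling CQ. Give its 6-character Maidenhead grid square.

Shift to the Maidenhead origin (180°W, 90°S): lon 6.0327, lat 81.3438.
Field: 6.0327/20 → 0 → A, 81.3438/10 → 8 → I; chars AI.
Square: 6.0327/2 → 3, 1.3438/1 → 1; chars 31.
Subsquare: 0.0327/0.0833333 → 0 → a, 0.3438/0.0416667 → 8 → i; chars ai.

AI31ai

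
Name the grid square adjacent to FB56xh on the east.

Longitude subsquare x = 23; +1 → 24, wraps to 0 = a, carry into square.
Longitude square 5; +1 → 6.
The latitude characters are unchanged.

FB66ah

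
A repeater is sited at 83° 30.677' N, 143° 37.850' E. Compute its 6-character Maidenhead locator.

QR13tm

Shift to the Maidenhead origin (180°W, 90°S): lon 323.6308, lat 173.5113.
Field (20°×10°, letters A–R): 323.6308/20 → 16 → Q, 173.5113/10 → 17 → R; chars QR.
Square (2°×1°, digits 0–9): 3.6308/2 → 1, 3.5113/1 → 3; chars 13.
Subsquare (5′×2.5′, letters a–x): 1.6308/0.0833333 → 19 → t, 0.5113/0.0416667 → 12 → m; chars tm.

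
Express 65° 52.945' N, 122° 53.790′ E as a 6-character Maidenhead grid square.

Offset from 180°W / 90°S: lon 302.8965°, lat 155.8824°.
Field: 302.8965/20 → 15 → P, 155.8824/10 → 15 → P; chars PP.
Square: 2.8965/2 → 1, 5.8824/1 → 5; chars 15.
Subsquare: 0.8965/0.0833333 → 10 → k, 0.8824/0.0416667 → 21 → v; chars kv.

PP15kv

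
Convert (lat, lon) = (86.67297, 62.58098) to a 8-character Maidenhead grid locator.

MR16gq91

Add 180° to longitude and 90° to latitude: 242.58098, 176.67297.
Field: lon ⌊242.58098/20⌋ = 12 → M; lat ⌊176.67297/10⌋ = 17 → R.
Square: lon ⌊2.58098/2⌋ = 1; lat ⌊6.67297/1⌋ = 6.
Subsquare: lon ⌊0.58098/0.0833333⌋ = 6 → g; lat ⌊0.67297/0.0416667⌋ = 16 → q.
Extended square: lon ⌊0.08098/0.00833333⌋ = 9; lat ⌊0.00630/0.00416667⌋ = 1.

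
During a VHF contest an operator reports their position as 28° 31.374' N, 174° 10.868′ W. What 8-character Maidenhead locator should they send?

AL28vm85

Shift to the Maidenhead origin (180°W, 90°S): lon 5.81887, lat 118.52290.
Field (20°×10°, letters A–R): lon ⌊5.81887/20⌋ = 0 → A; lat ⌊118.52290/10⌋ = 11 → L.
Square (2°×1°, digits 0–9): lon ⌊5.81887/2⌋ = 2; lat ⌊8.52290/1⌋ = 8.
Subsquare (5′×2.5′, letters a–x): lon ⌊1.81887/0.0833333⌋ = 21 → v; lat ⌊0.52290/0.0416667⌋ = 12 → m.
Extended square (30″×15″, digits 0–9): lon ⌊0.06887/0.00833333⌋ = 8; lat ⌊0.02290/0.00416667⌋ = 5.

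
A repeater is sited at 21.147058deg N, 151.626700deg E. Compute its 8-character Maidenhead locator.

Shift to the Maidenhead origin (180°W, 90°S): lon 331.62670, lat 111.14706.
Field (20°×10°, letters A–R): 331.62670/20 → 16 → Q, 111.14706/10 → 11 → L; chars QL.
Square (2°×1°, digits 0–9): 11.62670/2 → 5, 1.14706/1 → 1; chars 51.
Subsquare (5′×2.5′, letters a–x): 1.62670/0.0833333 → 19 → t, 0.14706/0.0416667 → 3 → d; chars td.
Extended square (30″×15″, digits 0–9): 0.04337/0.00833333 → 5, 0.02206/0.00416667 → 5; chars 55.

QL51td55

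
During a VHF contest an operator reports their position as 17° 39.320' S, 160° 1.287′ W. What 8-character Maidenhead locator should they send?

Add 180° to longitude and 90° to latitude: 19.97855, 72.34467.
Field: 19.97855/20 → 0 → A, 72.34467/10 → 7 → H; chars AH.
Square: 19.97855/2 → 9, 2.34467/1 → 2; chars 92.
Subsquare: 1.97855/0.0833333 → 23 → x, 0.34467/0.0416667 → 8 → i; chars xi.
Extended square: 0.06188/0.00833333 → 7, 0.01133/0.00416667 → 2; chars 72.

AH92xi72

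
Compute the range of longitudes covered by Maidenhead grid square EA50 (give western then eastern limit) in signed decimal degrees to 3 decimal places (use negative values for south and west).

-90.000, -88.000

Field E=4, A=0: +4·20° lon, +0·10° lat → SW at lon -100°, lat -90°.
Square 5, 0: +5·2° lon, +0·1° lat → SW at lon -90°, lat -90°.
Cell spans 2° lon × 1° lat.
west -90.000, east -88.000.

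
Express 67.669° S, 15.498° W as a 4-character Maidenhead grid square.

IC22

Offset from 180°W / 90°S: lon 164.50°, lat 22.33°.
Field: lon ⌊164.50/20⌋ = 8 → I; lat ⌊22.33/10⌋ = 2 → C.
Square: lon ⌊4.50/2⌋ = 2; lat ⌊2.33/1⌋ = 2.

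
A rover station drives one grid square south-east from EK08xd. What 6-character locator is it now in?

Longitude subsquare x = 23; +1 → 24, wraps to 0 = a, carry into square.
Longitude square 0; +1 → 1.
Latitude subsquare d = 3; −1 → 2 = c.

EK18ac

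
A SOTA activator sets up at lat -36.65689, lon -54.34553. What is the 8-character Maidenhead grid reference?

GF23ti82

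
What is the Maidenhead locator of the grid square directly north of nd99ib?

ND99ic

Latitude subsquare b = 1; +1 → 2 = c.
The longitude characters are unchanged.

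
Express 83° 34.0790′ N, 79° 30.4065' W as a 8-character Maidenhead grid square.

FR03fn96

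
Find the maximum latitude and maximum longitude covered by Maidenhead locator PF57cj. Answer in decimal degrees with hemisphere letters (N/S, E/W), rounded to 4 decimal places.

Field P=15, F=5: +15·20° lon, +5·10° lat → SW at lon 120°, lat -40°.
Square 5, 7: +5·2° lon, +7·1° lat → SW at lon 130°, lat -33°.
Subsquare c=2, j=9: +2·0.0833333° lon, +9·0.0416667° lat → SW at lon 130.167°, lat -32.625°.
Cell spans 0.0833333° lon × 0.0416667° lat. NE corner is SW corner plus one full cell.
latitude 32.5833° S, longitude 130.2500° E.

32.5833° S, 130.2500° E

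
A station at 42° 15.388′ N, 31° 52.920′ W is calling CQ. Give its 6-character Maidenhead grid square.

HN42bg

Add 180° to longitude and 90° to latitude: 148.1180, 132.2565.
Field: 148.1180/20 → 7 → H, 132.2565/10 → 13 → N; chars HN.
Square: 8.1180/2 → 4, 2.2565/1 → 2; chars 42.
Subsquare: 0.1180/0.0833333 → 1 → b, 0.2565/0.0416667 → 6 → g; chars bg.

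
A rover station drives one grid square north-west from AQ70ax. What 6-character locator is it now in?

Longitude subsquare a = 0; −1 → -1, wraps to 23 = x, carry into square.
Longitude square 7; −1 → 6.
Latitude subsquare x = 23; +1 → 24, wraps to 0 = a, carry into square.
Latitude square 0; +1 → 1.

AQ61xa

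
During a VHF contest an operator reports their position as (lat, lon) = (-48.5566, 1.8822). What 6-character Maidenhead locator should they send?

Shift to the Maidenhead origin (180°W, 90°S): lon 181.8822, lat 41.4434.
Field (20°×10°, letters A–R): lon ⌊181.8822/20⌋ = 9 → J; lat ⌊41.4434/10⌋ = 4 → E.
Square (2°×1°, digits 0–9): lon ⌊1.8822/2⌋ = 0; lat ⌊1.4434/1⌋ = 1.
Subsquare (5′×2.5′, letters a–x): lon ⌊1.8822/0.0833333⌋ = 22 → w; lat ⌊0.4434/0.0416667⌋ = 10 → k.

JE01wk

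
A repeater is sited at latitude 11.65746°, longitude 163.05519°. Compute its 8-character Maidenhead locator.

Shift to the Maidenhead origin (180°W, 90°S): lon 343.05519, lat 101.65746.
Field: lon ⌊343.05519/20⌋ = 17 → R; lat ⌊101.65746/10⌋ = 10 → K.
Square: lon ⌊3.05519/2⌋ = 1; lat ⌊1.65746/1⌋ = 1.
Subsquare: lon ⌊1.05519/0.0833333⌋ = 12 → m; lat ⌊0.65746/0.0416667⌋ = 15 → p.
Extended square: lon ⌊0.05519/0.00833333⌋ = 6; lat ⌊0.03246/0.00416667⌋ = 7.

RK11mp67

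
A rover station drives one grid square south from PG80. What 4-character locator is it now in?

PF89

Latitude square 0; −1 → -1, wraps to 9, carry into field.
Latitude field G = 6; −1 → 5 = F.
The longitude characters are unchanged.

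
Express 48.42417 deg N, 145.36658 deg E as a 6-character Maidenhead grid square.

QN28qk

Offset from 180°W / 90°S: lon 325.3666°, lat 138.4242°.
Field: lon ⌊325.3666/20⌋ = 16 → Q; lat ⌊138.4242/10⌋ = 13 → N.
Square: lon ⌊5.3666/2⌋ = 2; lat ⌊8.4242/1⌋ = 8.
Subsquare: lon ⌊1.3666/0.0833333⌋ = 16 → q; lat ⌊0.4242/0.0416667⌋ = 10 → k.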